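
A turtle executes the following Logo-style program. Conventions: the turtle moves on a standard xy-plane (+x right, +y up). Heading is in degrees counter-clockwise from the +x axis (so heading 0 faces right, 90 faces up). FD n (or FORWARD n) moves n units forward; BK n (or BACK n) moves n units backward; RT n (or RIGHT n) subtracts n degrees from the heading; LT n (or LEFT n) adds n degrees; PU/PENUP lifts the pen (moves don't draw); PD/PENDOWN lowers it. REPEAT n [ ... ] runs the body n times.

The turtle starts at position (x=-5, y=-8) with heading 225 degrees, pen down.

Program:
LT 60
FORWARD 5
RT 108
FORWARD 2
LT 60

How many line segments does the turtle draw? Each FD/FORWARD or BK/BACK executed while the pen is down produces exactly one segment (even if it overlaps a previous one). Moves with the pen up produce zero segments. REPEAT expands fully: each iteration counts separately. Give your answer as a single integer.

Executing turtle program step by step:
Start: pos=(-5,-8), heading=225, pen down
LT 60: heading 225 -> 285
FD 5: (-5,-8) -> (-3.706,-12.83) [heading=285, draw]
RT 108: heading 285 -> 177
FD 2: (-3.706,-12.83) -> (-5.703,-12.725) [heading=177, draw]
LT 60: heading 177 -> 237
Final: pos=(-5.703,-12.725), heading=237, 2 segment(s) drawn
Segments drawn: 2

Answer: 2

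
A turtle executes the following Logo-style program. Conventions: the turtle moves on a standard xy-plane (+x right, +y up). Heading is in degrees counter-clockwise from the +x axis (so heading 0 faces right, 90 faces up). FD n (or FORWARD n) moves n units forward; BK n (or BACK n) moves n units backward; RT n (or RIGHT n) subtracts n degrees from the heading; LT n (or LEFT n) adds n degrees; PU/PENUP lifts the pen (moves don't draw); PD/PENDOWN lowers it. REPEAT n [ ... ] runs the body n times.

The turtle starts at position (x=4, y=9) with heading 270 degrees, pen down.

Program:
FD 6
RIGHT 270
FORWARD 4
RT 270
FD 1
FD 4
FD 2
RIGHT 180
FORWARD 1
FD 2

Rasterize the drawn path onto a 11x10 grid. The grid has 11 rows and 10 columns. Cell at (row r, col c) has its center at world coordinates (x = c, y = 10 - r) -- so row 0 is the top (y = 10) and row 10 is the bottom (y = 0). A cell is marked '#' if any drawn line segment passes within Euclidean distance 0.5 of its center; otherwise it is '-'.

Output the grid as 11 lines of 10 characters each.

Answer: --------#-
----#---#-
----#---#-
----#---#-
----#---#-
----#---#-
----#---#-
----#####-
----------
----------
----------

Derivation:
Segment 0: (4,9) -> (4,3)
Segment 1: (4,3) -> (8,3)
Segment 2: (8,3) -> (8,4)
Segment 3: (8,4) -> (8,8)
Segment 4: (8,8) -> (8,10)
Segment 5: (8,10) -> (8,9)
Segment 6: (8,9) -> (8,7)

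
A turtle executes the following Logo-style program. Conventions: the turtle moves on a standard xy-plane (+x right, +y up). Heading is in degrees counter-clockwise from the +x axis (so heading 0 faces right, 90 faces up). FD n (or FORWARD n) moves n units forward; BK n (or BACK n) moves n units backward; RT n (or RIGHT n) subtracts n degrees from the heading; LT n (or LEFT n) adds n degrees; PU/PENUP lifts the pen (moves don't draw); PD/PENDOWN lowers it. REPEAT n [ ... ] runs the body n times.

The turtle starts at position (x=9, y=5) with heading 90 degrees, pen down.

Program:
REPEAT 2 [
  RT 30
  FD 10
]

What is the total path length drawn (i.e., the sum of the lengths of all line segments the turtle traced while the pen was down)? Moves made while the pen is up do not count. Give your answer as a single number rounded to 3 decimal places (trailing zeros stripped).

Executing turtle program step by step:
Start: pos=(9,5), heading=90, pen down
REPEAT 2 [
  -- iteration 1/2 --
  RT 30: heading 90 -> 60
  FD 10: (9,5) -> (14,13.66) [heading=60, draw]
  -- iteration 2/2 --
  RT 30: heading 60 -> 30
  FD 10: (14,13.66) -> (22.66,18.66) [heading=30, draw]
]
Final: pos=(22.66,18.66), heading=30, 2 segment(s) drawn

Segment lengths:
  seg 1: (9,5) -> (14,13.66), length = 10
  seg 2: (14,13.66) -> (22.66,18.66), length = 10
Total = 20

Answer: 20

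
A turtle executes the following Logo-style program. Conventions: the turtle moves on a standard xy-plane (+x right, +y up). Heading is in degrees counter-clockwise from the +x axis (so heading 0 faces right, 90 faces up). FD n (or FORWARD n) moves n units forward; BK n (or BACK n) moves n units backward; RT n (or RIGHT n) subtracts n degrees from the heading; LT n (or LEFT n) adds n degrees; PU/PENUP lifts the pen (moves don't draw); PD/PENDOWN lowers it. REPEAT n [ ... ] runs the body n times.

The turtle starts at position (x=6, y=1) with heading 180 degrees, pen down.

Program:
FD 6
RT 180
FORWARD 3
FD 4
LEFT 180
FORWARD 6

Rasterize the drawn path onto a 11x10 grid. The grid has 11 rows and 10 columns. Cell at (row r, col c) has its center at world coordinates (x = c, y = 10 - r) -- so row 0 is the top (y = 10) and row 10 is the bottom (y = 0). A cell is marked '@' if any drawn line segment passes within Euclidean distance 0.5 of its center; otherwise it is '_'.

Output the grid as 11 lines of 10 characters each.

Segment 0: (6,1) -> (0,1)
Segment 1: (0,1) -> (3,1)
Segment 2: (3,1) -> (7,1)
Segment 3: (7,1) -> (1,1)

Answer: __________
__________
__________
__________
__________
__________
__________
__________
__________
@@@@@@@@__
__________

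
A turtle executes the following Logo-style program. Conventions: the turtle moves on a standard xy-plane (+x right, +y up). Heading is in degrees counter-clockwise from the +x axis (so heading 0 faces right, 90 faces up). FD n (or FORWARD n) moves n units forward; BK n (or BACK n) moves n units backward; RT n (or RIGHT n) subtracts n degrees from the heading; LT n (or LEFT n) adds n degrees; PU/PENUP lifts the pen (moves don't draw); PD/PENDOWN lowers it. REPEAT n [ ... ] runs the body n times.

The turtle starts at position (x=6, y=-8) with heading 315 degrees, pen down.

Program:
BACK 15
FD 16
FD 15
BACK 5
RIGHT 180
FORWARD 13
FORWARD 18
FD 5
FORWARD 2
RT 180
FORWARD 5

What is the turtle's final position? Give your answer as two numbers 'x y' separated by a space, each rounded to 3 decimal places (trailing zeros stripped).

Executing turtle program step by step:
Start: pos=(6,-8), heading=315, pen down
BK 15: (6,-8) -> (-4.607,2.607) [heading=315, draw]
FD 16: (-4.607,2.607) -> (6.707,-8.707) [heading=315, draw]
FD 15: (6.707,-8.707) -> (17.314,-19.314) [heading=315, draw]
BK 5: (17.314,-19.314) -> (13.778,-15.778) [heading=315, draw]
RT 180: heading 315 -> 135
FD 13: (13.778,-15.778) -> (4.586,-6.586) [heading=135, draw]
FD 18: (4.586,-6.586) -> (-8.142,6.142) [heading=135, draw]
FD 5: (-8.142,6.142) -> (-11.678,9.678) [heading=135, draw]
FD 2: (-11.678,9.678) -> (-13.092,11.092) [heading=135, draw]
RT 180: heading 135 -> 315
FD 5: (-13.092,11.092) -> (-9.556,7.556) [heading=315, draw]
Final: pos=(-9.556,7.556), heading=315, 9 segment(s) drawn

Answer: -9.556 7.556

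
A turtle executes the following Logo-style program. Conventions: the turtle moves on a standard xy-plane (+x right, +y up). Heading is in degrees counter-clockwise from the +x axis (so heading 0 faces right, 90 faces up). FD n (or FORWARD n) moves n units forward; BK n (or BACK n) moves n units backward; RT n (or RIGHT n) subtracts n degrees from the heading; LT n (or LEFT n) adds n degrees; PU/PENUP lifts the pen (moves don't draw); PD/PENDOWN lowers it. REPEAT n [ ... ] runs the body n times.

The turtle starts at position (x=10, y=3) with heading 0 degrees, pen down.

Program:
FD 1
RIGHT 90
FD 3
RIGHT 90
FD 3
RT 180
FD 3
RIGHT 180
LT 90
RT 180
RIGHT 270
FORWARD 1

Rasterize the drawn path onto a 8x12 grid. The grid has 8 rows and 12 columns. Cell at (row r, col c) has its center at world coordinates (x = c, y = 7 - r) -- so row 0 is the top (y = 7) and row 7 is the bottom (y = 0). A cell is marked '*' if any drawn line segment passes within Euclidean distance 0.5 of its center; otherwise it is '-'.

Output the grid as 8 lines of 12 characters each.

Segment 0: (10,3) -> (11,3)
Segment 1: (11,3) -> (11,0)
Segment 2: (11,0) -> (8,-0)
Segment 3: (8,-0) -> (11,0)
Segment 4: (11,0) -> (10,-0)

Answer: ------------
------------
------------
------------
----------**
-----------*
-----------*
--------****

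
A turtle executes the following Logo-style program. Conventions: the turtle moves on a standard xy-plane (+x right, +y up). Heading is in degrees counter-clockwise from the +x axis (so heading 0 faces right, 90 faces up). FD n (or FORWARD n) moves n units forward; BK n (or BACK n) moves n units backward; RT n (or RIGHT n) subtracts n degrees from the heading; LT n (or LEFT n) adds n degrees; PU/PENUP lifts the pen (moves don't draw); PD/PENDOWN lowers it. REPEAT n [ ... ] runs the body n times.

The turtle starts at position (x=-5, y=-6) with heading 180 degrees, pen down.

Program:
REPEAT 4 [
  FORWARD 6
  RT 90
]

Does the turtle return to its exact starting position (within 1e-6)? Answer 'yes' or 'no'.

Executing turtle program step by step:
Start: pos=(-5,-6), heading=180, pen down
REPEAT 4 [
  -- iteration 1/4 --
  FD 6: (-5,-6) -> (-11,-6) [heading=180, draw]
  RT 90: heading 180 -> 90
  -- iteration 2/4 --
  FD 6: (-11,-6) -> (-11,0) [heading=90, draw]
  RT 90: heading 90 -> 0
  -- iteration 3/4 --
  FD 6: (-11,0) -> (-5,0) [heading=0, draw]
  RT 90: heading 0 -> 270
  -- iteration 4/4 --
  FD 6: (-5,0) -> (-5,-6) [heading=270, draw]
  RT 90: heading 270 -> 180
]
Final: pos=(-5,-6), heading=180, 4 segment(s) drawn

Start position: (-5, -6)
Final position: (-5, -6)
Distance = 0; < 1e-6 -> CLOSED

Answer: yes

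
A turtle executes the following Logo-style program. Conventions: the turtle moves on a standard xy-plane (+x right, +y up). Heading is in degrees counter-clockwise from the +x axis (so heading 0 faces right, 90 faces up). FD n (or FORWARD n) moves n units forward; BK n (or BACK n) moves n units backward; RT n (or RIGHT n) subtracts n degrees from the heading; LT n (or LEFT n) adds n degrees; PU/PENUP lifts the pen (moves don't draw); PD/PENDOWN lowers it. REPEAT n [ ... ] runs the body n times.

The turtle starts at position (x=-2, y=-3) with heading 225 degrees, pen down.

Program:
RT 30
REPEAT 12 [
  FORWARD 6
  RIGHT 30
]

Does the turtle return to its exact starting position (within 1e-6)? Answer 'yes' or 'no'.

Executing turtle program step by step:
Start: pos=(-2,-3), heading=225, pen down
RT 30: heading 225 -> 195
REPEAT 12 [
  -- iteration 1/12 --
  FD 6: (-2,-3) -> (-7.796,-4.553) [heading=195, draw]
  RT 30: heading 195 -> 165
  -- iteration 2/12 --
  FD 6: (-7.796,-4.553) -> (-13.591,-3) [heading=165, draw]
  RT 30: heading 165 -> 135
  -- iteration 3/12 --
  FD 6: (-13.591,-3) -> (-17.834,1.243) [heading=135, draw]
  RT 30: heading 135 -> 105
  -- iteration 4/12 --
  FD 6: (-17.834,1.243) -> (-19.387,7.038) [heading=105, draw]
  RT 30: heading 105 -> 75
  -- iteration 5/12 --
  FD 6: (-19.387,7.038) -> (-17.834,12.834) [heading=75, draw]
  RT 30: heading 75 -> 45
  -- iteration 6/12 --
  FD 6: (-17.834,12.834) -> (-13.591,17.076) [heading=45, draw]
  RT 30: heading 45 -> 15
  -- iteration 7/12 --
  FD 6: (-13.591,17.076) -> (-7.796,18.629) [heading=15, draw]
  RT 30: heading 15 -> 345
  -- iteration 8/12 --
  FD 6: (-7.796,18.629) -> (-2,17.076) [heading=345, draw]
  RT 30: heading 345 -> 315
  -- iteration 9/12 --
  FD 6: (-2,17.076) -> (2.243,12.834) [heading=315, draw]
  RT 30: heading 315 -> 285
  -- iteration 10/12 --
  FD 6: (2.243,12.834) -> (3.796,7.038) [heading=285, draw]
  RT 30: heading 285 -> 255
  -- iteration 11/12 --
  FD 6: (3.796,7.038) -> (2.243,1.243) [heading=255, draw]
  RT 30: heading 255 -> 225
  -- iteration 12/12 --
  FD 6: (2.243,1.243) -> (-2,-3) [heading=225, draw]
  RT 30: heading 225 -> 195
]
Final: pos=(-2,-3), heading=195, 12 segment(s) drawn

Start position: (-2, -3)
Final position: (-2, -3)
Distance = 0; < 1e-6 -> CLOSED

Answer: yes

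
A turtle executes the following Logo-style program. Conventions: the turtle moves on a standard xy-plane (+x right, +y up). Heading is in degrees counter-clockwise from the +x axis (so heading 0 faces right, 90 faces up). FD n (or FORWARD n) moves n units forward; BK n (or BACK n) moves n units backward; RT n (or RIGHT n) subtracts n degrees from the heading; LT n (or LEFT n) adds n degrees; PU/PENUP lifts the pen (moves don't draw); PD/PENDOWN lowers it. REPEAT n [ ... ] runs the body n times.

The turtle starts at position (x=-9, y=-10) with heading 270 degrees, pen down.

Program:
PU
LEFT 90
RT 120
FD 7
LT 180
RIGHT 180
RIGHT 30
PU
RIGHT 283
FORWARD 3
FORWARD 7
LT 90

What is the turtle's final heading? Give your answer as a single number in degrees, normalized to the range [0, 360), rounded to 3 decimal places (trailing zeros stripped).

Executing turtle program step by step:
Start: pos=(-9,-10), heading=270, pen down
PU: pen up
LT 90: heading 270 -> 0
RT 120: heading 0 -> 240
FD 7: (-9,-10) -> (-12.5,-16.062) [heading=240, move]
LT 180: heading 240 -> 60
RT 180: heading 60 -> 240
RT 30: heading 240 -> 210
PU: pen up
RT 283: heading 210 -> 287
FD 3: (-12.5,-16.062) -> (-11.623,-18.931) [heading=287, move]
FD 7: (-11.623,-18.931) -> (-9.576,-25.625) [heading=287, move]
LT 90: heading 287 -> 17
Final: pos=(-9.576,-25.625), heading=17, 0 segment(s) drawn

Answer: 17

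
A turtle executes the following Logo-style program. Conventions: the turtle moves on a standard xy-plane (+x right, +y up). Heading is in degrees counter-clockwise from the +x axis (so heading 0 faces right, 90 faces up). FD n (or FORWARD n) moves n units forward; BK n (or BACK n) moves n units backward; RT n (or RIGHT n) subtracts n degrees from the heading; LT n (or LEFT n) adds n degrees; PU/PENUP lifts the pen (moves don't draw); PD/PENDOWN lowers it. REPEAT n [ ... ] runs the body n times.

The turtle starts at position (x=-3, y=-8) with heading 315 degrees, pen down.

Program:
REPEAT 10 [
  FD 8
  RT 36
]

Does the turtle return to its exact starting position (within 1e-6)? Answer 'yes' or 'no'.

Answer: yes

Derivation:
Executing turtle program step by step:
Start: pos=(-3,-8), heading=315, pen down
REPEAT 10 [
  -- iteration 1/10 --
  FD 8: (-3,-8) -> (2.657,-13.657) [heading=315, draw]
  RT 36: heading 315 -> 279
  -- iteration 2/10 --
  FD 8: (2.657,-13.657) -> (3.908,-21.558) [heading=279, draw]
  RT 36: heading 279 -> 243
  -- iteration 3/10 --
  FD 8: (3.908,-21.558) -> (0.276,-28.686) [heading=243, draw]
  RT 36: heading 243 -> 207
  -- iteration 4/10 --
  FD 8: (0.276,-28.686) -> (-6.852,-32.318) [heading=207, draw]
  RT 36: heading 207 -> 171
  -- iteration 5/10 --
  FD 8: (-6.852,-32.318) -> (-14.753,-31.067) [heading=171, draw]
  RT 36: heading 171 -> 135
  -- iteration 6/10 --
  FD 8: (-14.753,-31.067) -> (-20.41,-25.41) [heading=135, draw]
  RT 36: heading 135 -> 99
  -- iteration 7/10 --
  FD 8: (-20.41,-25.41) -> (-21.661,-17.509) [heading=99, draw]
  RT 36: heading 99 -> 63
  -- iteration 8/10 --
  FD 8: (-21.661,-17.509) -> (-18.03,-10.38) [heading=63, draw]
  RT 36: heading 63 -> 27
  -- iteration 9/10 --
  FD 8: (-18.03,-10.38) -> (-10.902,-6.749) [heading=27, draw]
  RT 36: heading 27 -> 351
  -- iteration 10/10 --
  FD 8: (-10.902,-6.749) -> (-3,-8) [heading=351, draw]
  RT 36: heading 351 -> 315
]
Final: pos=(-3,-8), heading=315, 10 segment(s) drawn

Start position: (-3, -8)
Final position: (-3, -8)
Distance = 0; < 1e-6 -> CLOSED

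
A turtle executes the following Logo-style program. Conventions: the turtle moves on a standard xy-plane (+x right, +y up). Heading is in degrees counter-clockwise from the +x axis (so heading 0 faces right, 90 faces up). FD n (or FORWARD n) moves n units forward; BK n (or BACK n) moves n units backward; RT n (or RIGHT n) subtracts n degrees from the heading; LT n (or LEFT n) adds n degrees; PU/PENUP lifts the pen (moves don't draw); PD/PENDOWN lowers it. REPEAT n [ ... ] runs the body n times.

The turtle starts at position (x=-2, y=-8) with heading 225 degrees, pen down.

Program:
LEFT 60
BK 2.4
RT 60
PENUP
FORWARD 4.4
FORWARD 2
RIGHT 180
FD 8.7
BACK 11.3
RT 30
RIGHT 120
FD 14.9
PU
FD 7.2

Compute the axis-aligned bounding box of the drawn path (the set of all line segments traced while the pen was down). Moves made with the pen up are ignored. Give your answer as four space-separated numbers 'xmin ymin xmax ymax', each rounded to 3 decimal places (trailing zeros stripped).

Answer: -2.621 -8 -2 -5.682

Derivation:
Executing turtle program step by step:
Start: pos=(-2,-8), heading=225, pen down
LT 60: heading 225 -> 285
BK 2.4: (-2,-8) -> (-2.621,-5.682) [heading=285, draw]
RT 60: heading 285 -> 225
PU: pen up
FD 4.4: (-2.621,-5.682) -> (-5.732,-8.793) [heading=225, move]
FD 2: (-5.732,-8.793) -> (-7.147,-10.207) [heading=225, move]
RT 180: heading 225 -> 45
FD 8.7: (-7.147,-10.207) -> (-0.995,-4.055) [heading=45, move]
BK 11.3: (-0.995,-4.055) -> (-8.985,-12.046) [heading=45, move]
RT 30: heading 45 -> 15
RT 120: heading 15 -> 255
FD 14.9: (-8.985,-12.046) -> (-12.842,-26.438) [heading=255, move]
PU: pen up
FD 7.2: (-12.842,-26.438) -> (-14.705,-33.393) [heading=255, move]
Final: pos=(-14.705,-33.393), heading=255, 1 segment(s) drawn

Segment endpoints: x in {-2.621, -2}, y in {-8, -5.682}
xmin=-2.621, ymin=-8, xmax=-2, ymax=-5.682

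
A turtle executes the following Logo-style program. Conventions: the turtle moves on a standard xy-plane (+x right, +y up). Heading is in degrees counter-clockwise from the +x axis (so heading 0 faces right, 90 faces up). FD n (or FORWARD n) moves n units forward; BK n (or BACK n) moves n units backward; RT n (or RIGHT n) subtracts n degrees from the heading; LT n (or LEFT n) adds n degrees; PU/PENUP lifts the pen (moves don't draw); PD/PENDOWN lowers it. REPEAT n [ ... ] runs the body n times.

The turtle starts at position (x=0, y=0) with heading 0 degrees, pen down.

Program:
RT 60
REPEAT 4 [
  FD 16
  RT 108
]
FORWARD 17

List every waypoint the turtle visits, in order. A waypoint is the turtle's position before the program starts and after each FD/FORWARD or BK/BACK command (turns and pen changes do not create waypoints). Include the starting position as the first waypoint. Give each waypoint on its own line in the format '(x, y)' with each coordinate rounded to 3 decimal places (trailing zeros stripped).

Executing turtle program step by step:
Start: pos=(0,0), heading=0, pen down
RT 60: heading 0 -> 300
REPEAT 4 [
  -- iteration 1/4 --
  FD 16: (0,0) -> (8,-13.856) [heading=300, draw]
  RT 108: heading 300 -> 192
  -- iteration 2/4 --
  FD 16: (8,-13.856) -> (-7.65,-17.183) [heading=192, draw]
  RT 108: heading 192 -> 84
  -- iteration 3/4 --
  FD 16: (-7.65,-17.183) -> (-5.978,-1.271) [heading=84, draw]
  RT 108: heading 84 -> 336
  -- iteration 4/4 --
  FD 16: (-5.978,-1.271) -> (8.639,-7.778) [heading=336, draw]
  RT 108: heading 336 -> 228
]
FD 17: (8.639,-7.778) -> (-2.736,-20.412) [heading=228, draw]
Final: pos=(-2.736,-20.412), heading=228, 5 segment(s) drawn
Waypoints (6 total):
(0, 0)
(8, -13.856)
(-7.65, -17.183)
(-5.978, -1.271)
(8.639, -7.778)
(-2.736, -20.412)

Answer: (0, 0)
(8, -13.856)
(-7.65, -17.183)
(-5.978, -1.271)
(8.639, -7.778)
(-2.736, -20.412)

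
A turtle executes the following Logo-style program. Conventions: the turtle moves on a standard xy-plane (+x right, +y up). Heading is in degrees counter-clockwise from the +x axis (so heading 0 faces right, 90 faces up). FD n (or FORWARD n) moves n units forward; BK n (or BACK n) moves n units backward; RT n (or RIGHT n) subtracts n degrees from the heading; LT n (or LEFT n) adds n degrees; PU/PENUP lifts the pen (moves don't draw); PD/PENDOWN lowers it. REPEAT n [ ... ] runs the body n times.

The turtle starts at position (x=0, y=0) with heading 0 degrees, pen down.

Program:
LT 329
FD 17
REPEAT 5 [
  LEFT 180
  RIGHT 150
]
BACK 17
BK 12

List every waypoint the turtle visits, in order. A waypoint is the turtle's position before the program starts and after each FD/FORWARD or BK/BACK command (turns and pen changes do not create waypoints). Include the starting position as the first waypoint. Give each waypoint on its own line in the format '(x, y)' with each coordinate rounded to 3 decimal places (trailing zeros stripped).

Executing turtle program step by step:
Start: pos=(0,0), heading=0, pen down
LT 329: heading 0 -> 329
FD 17: (0,0) -> (14.572,-8.756) [heading=329, draw]
REPEAT 5 [
  -- iteration 1/5 --
  LT 180: heading 329 -> 149
  RT 150: heading 149 -> 359
  -- iteration 2/5 --
  LT 180: heading 359 -> 179
  RT 150: heading 179 -> 29
  -- iteration 3/5 --
  LT 180: heading 29 -> 209
  RT 150: heading 209 -> 59
  -- iteration 4/5 --
  LT 180: heading 59 -> 239
  RT 150: heading 239 -> 89
  -- iteration 5/5 --
  LT 180: heading 89 -> 269
  RT 150: heading 269 -> 119
]
BK 17: (14.572,-8.756) -> (22.814,-23.624) [heading=119, draw]
BK 12: (22.814,-23.624) -> (28.631,-34.12) [heading=119, draw]
Final: pos=(28.631,-34.12), heading=119, 3 segment(s) drawn
Waypoints (4 total):
(0, 0)
(14.572, -8.756)
(22.814, -23.624)
(28.631, -34.12)

Answer: (0, 0)
(14.572, -8.756)
(22.814, -23.624)
(28.631, -34.12)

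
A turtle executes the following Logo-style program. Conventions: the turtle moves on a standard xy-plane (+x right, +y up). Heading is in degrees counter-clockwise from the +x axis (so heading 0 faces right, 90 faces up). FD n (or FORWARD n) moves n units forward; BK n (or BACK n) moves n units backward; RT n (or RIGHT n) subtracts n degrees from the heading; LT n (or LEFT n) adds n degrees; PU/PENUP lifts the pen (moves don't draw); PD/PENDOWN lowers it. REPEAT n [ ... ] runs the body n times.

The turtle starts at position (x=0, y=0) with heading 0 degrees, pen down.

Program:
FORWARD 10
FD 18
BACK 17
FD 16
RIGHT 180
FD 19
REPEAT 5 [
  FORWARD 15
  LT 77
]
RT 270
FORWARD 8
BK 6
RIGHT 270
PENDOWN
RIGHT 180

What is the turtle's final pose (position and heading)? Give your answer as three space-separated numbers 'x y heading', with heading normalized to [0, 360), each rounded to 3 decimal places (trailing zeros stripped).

Answer: 4.158 0.474 205

Derivation:
Executing turtle program step by step:
Start: pos=(0,0), heading=0, pen down
FD 10: (0,0) -> (10,0) [heading=0, draw]
FD 18: (10,0) -> (28,0) [heading=0, draw]
BK 17: (28,0) -> (11,0) [heading=0, draw]
FD 16: (11,0) -> (27,0) [heading=0, draw]
RT 180: heading 0 -> 180
FD 19: (27,0) -> (8,0) [heading=180, draw]
REPEAT 5 [
  -- iteration 1/5 --
  FD 15: (8,0) -> (-7,0) [heading=180, draw]
  LT 77: heading 180 -> 257
  -- iteration 2/5 --
  FD 15: (-7,0) -> (-10.374,-14.616) [heading=257, draw]
  LT 77: heading 257 -> 334
  -- iteration 3/5 --
  FD 15: (-10.374,-14.616) -> (3.108,-21.191) [heading=334, draw]
  LT 77: heading 334 -> 51
  -- iteration 4/5 --
  FD 15: (3.108,-21.191) -> (12.547,-9.534) [heading=51, draw]
  LT 77: heading 51 -> 128
  -- iteration 5/5 --
  FD 15: (12.547,-9.534) -> (3.313,2.286) [heading=128, draw]
  LT 77: heading 128 -> 205
]
RT 270: heading 205 -> 295
FD 8: (3.313,2.286) -> (6.693,-4.964) [heading=295, draw]
BK 6: (6.693,-4.964) -> (4.158,0.474) [heading=295, draw]
RT 270: heading 295 -> 25
PD: pen down
RT 180: heading 25 -> 205
Final: pos=(4.158,0.474), heading=205, 12 segment(s) drawn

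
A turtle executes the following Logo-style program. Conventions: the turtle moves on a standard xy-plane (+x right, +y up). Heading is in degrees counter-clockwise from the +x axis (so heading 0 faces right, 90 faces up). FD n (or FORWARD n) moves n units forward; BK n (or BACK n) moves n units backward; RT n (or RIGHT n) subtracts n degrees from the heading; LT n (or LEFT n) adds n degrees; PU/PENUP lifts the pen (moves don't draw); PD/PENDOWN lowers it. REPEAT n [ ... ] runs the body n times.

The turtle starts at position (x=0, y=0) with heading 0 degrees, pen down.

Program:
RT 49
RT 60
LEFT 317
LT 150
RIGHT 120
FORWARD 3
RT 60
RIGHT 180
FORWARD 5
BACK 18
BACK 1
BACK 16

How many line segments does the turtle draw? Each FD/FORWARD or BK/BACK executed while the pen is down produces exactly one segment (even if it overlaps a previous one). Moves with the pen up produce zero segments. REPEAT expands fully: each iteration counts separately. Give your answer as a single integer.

Executing turtle program step by step:
Start: pos=(0,0), heading=0, pen down
RT 49: heading 0 -> 311
RT 60: heading 311 -> 251
LT 317: heading 251 -> 208
LT 150: heading 208 -> 358
RT 120: heading 358 -> 238
FD 3: (0,0) -> (-1.59,-2.544) [heading=238, draw]
RT 60: heading 238 -> 178
RT 180: heading 178 -> 358
FD 5: (-1.59,-2.544) -> (3.407,-2.719) [heading=358, draw]
BK 18: (3.407,-2.719) -> (-14.582,-2.09) [heading=358, draw]
BK 1: (-14.582,-2.09) -> (-15.581,-2.056) [heading=358, draw]
BK 16: (-15.581,-2.056) -> (-31.571,-1.497) [heading=358, draw]
Final: pos=(-31.571,-1.497), heading=358, 5 segment(s) drawn
Segments drawn: 5

Answer: 5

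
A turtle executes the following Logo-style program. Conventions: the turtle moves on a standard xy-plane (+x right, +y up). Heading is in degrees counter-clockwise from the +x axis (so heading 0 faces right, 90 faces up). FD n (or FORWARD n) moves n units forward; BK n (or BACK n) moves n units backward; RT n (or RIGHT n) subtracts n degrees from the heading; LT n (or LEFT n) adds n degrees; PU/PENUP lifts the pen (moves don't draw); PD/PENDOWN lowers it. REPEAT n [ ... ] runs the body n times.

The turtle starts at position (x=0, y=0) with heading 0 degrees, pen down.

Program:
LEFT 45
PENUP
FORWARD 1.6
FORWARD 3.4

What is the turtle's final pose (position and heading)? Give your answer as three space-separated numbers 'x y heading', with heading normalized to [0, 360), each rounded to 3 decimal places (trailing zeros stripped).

Executing turtle program step by step:
Start: pos=(0,0), heading=0, pen down
LT 45: heading 0 -> 45
PU: pen up
FD 1.6: (0,0) -> (1.131,1.131) [heading=45, move]
FD 3.4: (1.131,1.131) -> (3.536,3.536) [heading=45, move]
Final: pos=(3.536,3.536), heading=45, 0 segment(s) drawn

Answer: 3.536 3.536 45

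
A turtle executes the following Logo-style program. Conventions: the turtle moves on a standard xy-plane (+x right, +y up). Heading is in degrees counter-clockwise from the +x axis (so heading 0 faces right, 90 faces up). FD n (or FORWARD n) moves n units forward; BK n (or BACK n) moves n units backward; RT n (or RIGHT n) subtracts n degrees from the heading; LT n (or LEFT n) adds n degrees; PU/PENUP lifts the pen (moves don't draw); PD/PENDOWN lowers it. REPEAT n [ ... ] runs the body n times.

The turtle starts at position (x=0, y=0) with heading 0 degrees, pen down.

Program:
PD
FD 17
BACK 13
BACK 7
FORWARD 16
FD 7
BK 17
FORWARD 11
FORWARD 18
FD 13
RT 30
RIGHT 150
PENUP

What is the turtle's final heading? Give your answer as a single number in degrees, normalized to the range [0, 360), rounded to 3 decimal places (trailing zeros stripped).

Executing turtle program step by step:
Start: pos=(0,0), heading=0, pen down
PD: pen down
FD 17: (0,0) -> (17,0) [heading=0, draw]
BK 13: (17,0) -> (4,0) [heading=0, draw]
BK 7: (4,0) -> (-3,0) [heading=0, draw]
FD 16: (-3,0) -> (13,0) [heading=0, draw]
FD 7: (13,0) -> (20,0) [heading=0, draw]
BK 17: (20,0) -> (3,0) [heading=0, draw]
FD 11: (3,0) -> (14,0) [heading=0, draw]
FD 18: (14,0) -> (32,0) [heading=0, draw]
FD 13: (32,0) -> (45,0) [heading=0, draw]
RT 30: heading 0 -> 330
RT 150: heading 330 -> 180
PU: pen up
Final: pos=(45,0), heading=180, 9 segment(s) drawn

Answer: 180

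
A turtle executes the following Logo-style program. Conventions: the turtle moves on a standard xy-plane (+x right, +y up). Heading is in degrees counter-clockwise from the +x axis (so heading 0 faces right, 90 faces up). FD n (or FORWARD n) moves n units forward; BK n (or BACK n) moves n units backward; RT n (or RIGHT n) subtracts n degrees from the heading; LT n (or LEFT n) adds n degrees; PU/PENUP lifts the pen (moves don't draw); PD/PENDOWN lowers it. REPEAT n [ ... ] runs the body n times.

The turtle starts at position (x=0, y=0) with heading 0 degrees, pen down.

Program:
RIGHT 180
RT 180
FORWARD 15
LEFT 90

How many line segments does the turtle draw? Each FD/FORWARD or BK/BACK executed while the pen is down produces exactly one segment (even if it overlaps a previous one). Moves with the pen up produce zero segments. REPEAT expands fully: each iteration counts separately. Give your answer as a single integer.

Executing turtle program step by step:
Start: pos=(0,0), heading=0, pen down
RT 180: heading 0 -> 180
RT 180: heading 180 -> 0
FD 15: (0,0) -> (15,0) [heading=0, draw]
LT 90: heading 0 -> 90
Final: pos=(15,0), heading=90, 1 segment(s) drawn
Segments drawn: 1

Answer: 1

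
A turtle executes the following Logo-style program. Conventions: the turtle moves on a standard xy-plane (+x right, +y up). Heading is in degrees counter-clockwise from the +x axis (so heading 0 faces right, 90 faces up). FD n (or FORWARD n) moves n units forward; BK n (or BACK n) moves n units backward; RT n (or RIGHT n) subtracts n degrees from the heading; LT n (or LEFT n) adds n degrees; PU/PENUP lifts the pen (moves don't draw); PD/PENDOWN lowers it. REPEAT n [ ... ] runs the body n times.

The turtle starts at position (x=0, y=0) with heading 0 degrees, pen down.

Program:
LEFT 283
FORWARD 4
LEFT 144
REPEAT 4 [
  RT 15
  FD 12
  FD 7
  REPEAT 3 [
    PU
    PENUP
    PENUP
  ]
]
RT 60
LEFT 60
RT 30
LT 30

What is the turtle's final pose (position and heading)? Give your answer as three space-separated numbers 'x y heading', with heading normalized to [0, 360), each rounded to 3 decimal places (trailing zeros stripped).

Answer: 64.246 31.942 7

Derivation:
Executing turtle program step by step:
Start: pos=(0,0), heading=0, pen down
LT 283: heading 0 -> 283
FD 4: (0,0) -> (0.9,-3.897) [heading=283, draw]
LT 144: heading 283 -> 67
REPEAT 4 [
  -- iteration 1/4 --
  RT 15: heading 67 -> 52
  FD 12: (0.9,-3.897) -> (8.288,5.559) [heading=52, draw]
  FD 7: (8.288,5.559) -> (12.597,11.075) [heading=52, draw]
  REPEAT 3 [
    -- iteration 1/3 --
    PU: pen up
    PU: pen up
    PU: pen up
    -- iteration 2/3 --
    PU: pen up
    PU: pen up
    PU: pen up
    -- iteration 3/3 --
    PU: pen up
    PU: pen up
    PU: pen up
  ]
  -- iteration 2/4 --
  RT 15: heading 52 -> 37
  FD 12: (12.597,11.075) -> (22.181,18.297) [heading=37, move]
  FD 7: (22.181,18.297) -> (27.771,22.509) [heading=37, move]
  REPEAT 3 [
    -- iteration 1/3 --
    PU: pen up
    PU: pen up
    PU: pen up
    -- iteration 2/3 --
    PU: pen up
    PU: pen up
    PU: pen up
    -- iteration 3/3 --
    PU: pen up
    PU: pen up
    PU: pen up
  ]
  -- iteration 3/4 --
  RT 15: heading 37 -> 22
  FD 12: (27.771,22.509) -> (38.898,27.004) [heading=22, move]
  FD 7: (38.898,27.004) -> (45.388,29.627) [heading=22, move]
  REPEAT 3 [
    -- iteration 1/3 --
    PU: pen up
    PU: pen up
    PU: pen up
    -- iteration 2/3 --
    PU: pen up
    PU: pen up
    PU: pen up
    -- iteration 3/3 --
    PU: pen up
    PU: pen up
    PU: pen up
  ]
  -- iteration 4/4 --
  RT 15: heading 22 -> 7
  FD 12: (45.388,29.627) -> (57.298,31.089) [heading=7, move]
  FD 7: (57.298,31.089) -> (64.246,31.942) [heading=7, move]
  REPEAT 3 [
    -- iteration 1/3 --
    PU: pen up
    PU: pen up
    PU: pen up
    -- iteration 2/3 --
    PU: pen up
    PU: pen up
    PU: pen up
    -- iteration 3/3 --
    PU: pen up
    PU: pen up
    PU: pen up
  ]
]
RT 60: heading 7 -> 307
LT 60: heading 307 -> 7
RT 30: heading 7 -> 337
LT 30: heading 337 -> 7
Final: pos=(64.246,31.942), heading=7, 3 segment(s) drawn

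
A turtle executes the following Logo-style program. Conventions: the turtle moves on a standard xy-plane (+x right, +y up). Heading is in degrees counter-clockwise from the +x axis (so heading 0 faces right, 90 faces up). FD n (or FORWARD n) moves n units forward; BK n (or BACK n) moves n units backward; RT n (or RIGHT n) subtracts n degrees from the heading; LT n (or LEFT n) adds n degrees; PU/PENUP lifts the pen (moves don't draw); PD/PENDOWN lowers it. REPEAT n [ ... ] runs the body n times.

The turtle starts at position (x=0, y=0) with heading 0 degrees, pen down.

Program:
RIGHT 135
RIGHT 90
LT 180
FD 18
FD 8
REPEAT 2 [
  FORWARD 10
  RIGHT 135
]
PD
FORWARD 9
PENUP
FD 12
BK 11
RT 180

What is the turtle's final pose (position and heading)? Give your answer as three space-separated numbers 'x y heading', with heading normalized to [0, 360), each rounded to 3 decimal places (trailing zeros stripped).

Answer: 22.527 -18.385 225

Derivation:
Executing turtle program step by step:
Start: pos=(0,0), heading=0, pen down
RT 135: heading 0 -> 225
RT 90: heading 225 -> 135
LT 180: heading 135 -> 315
FD 18: (0,0) -> (12.728,-12.728) [heading=315, draw]
FD 8: (12.728,-12.728) -> (18.385,-18.385) [heading=315, draw]
REPEAT 2 [
  -- iteration 1/2 --
  FD 10: (18.385,-18.385) -> (25.456,-25.456) [heading=315, draw]
  RT 135: heading 315 -> 180
  -- iteration 2/2 --
  FD 10: (25.456,-25.456) -> (15.456,-25.456) [heading=180, draw]
  RT 135: heading 180 -> 45
]
PD: pen down
FD 9: (15.456,-25.456) -> (21.82,-19.092) [heading=45, draw]
PU: pen up
FD 12: (21.82,-19.092) -> (30.305,-10.607) [heading=45, move]
BK 11: (30.305,-10.607) -> (22.527,-18.385) [heading=45, move]
RT 180: heading 45 -> 225
Final: pos=(22.527,-18.385), heading=225, 5 segment(s) drawn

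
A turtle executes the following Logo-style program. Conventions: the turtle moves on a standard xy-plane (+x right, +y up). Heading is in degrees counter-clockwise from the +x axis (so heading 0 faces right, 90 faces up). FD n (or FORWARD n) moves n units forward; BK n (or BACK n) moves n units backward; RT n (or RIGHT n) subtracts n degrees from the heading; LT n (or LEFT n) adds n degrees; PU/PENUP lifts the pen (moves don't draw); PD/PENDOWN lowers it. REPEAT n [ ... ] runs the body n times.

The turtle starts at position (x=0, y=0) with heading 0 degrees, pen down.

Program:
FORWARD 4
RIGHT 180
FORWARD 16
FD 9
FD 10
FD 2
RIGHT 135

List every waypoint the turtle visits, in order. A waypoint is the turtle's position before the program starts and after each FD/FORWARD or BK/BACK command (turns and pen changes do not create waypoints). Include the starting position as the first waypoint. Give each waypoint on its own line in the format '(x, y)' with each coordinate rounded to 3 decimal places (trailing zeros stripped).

Answer: (0, 0)
(4, 0)
(-12, 0)
(-21, 0)
(-31, 0)
(-33, 0)

Derivation:
Executing turtle program step by step:
Start: pos=(0,0), heading=0, pen down
FD 4: (0,0) -> (4,0) [heading=0, draw]
RT 180: heading 0 -> 180
FD 16: (4,0) -> (-12,0) [heading=180, draw]
FD 9: (-12,0) -> (-21,0) [heading=180, draw]
FD 10: (-21,0) -> (-31,0) [heading=180, draw]
FD 2: (-31,0) -> (-33,0) [heading=180, draw]
RT 135: heading 180 -> 45
Final: pos=(-33,0), heading=45, 5 segment(s) drawn
Waypoints (6 total):
(0, 0)
(4, 0)
(-12, 0)
(-21, 0)
(-31, 0)
(-33, 0)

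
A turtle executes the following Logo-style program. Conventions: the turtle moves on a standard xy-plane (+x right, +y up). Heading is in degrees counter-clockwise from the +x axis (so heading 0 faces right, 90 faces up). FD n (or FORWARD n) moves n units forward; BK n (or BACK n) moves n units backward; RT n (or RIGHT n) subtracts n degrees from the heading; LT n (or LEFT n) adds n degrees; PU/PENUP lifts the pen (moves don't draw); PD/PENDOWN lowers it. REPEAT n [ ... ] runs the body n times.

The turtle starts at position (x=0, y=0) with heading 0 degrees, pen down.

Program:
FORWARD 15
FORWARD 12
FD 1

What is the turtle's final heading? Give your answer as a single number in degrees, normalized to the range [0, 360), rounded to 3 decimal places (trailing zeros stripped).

Executing turtle program step by step:
Start: pos=(0,0), heading=0, pen down
FD 15: (0,0) -> (15,0) [heading=0, draw]
FD 12: (15,0) -> (27,0) [heading=0, draw]
FD 1: (27,0) -> (28,0) [heading=0, draw]
Final: pos=(28,0), heading=0, 3 segment(s) drawn

Answer: 0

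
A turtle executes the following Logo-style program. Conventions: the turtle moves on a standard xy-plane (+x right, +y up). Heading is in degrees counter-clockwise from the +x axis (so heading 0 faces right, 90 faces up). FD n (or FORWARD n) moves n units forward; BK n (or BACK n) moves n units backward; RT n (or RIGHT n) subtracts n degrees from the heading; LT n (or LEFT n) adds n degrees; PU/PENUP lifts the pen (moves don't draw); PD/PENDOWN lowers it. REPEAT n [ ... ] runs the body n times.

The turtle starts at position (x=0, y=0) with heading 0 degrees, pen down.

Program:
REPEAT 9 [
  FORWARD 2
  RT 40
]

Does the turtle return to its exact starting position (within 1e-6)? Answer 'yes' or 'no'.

Answer: yes

Derivation:
Executing turtle program step by step:
Start: pos=(0,0), heading=0, pen down
REPEAT 9 [
  -- iteration 1/9 --
  FD 2: (0,0) -> (2,0) [heading=0, draw]
  RT 40: heading 0 -> 320
  -- iteration 2/9 --
  FD 2: (2,0) -> (3.532,-1.286) [heading=320, draw]
  RT 40: heading 320 -> 280
  -- iteration 3/9 --
  FD 2: (3.532,-1.286) -> (3.879,-3.255) [heading=280, draw]
  RT 40: heading 280 -> 240
  -- iteration 4/9 --
  FD 2: (3.879,-3.255) -> (2.879,-4.987) [heading=240, draw]
  RT 40: heading 240 -> 200
  -- iteration 5/9 --
  FD 2: (2.879,-4.987) -> (1,-5.671) [heading=200, draw]
  RT 40: heading 200 -> 160
  -- iteration 6/9 --
  FD 2: (1,-5.671) -> (-0.879,-4.987) [heading=160, draw]
  RT 40: heading 160 -> 120
  -- iteration 7/9 --
  FD 2: (-0.879,-4.987) -> (-1.879,-3.255) [heading=120, draw]
  RT 40: heading 120 -> 80
  -- iteration 8/9 --
  FD 2: (-1.879,-3.255) -> (-1.532,-1.286) [heading=80, draw]
  RT 40: heading 80 -> 40
  -- iteration 9/9 --
  FD 2: (-1.532,-1.286) -> (0,0) [heading=40, draw]
  RT 40: heading 40 -> 0
]
Final: pos=(0,0), heading=0, 9 segment(s) drawn

Start position: (0, 0)
Final position: (0, 0)
Distance = 0; < 1e-6 -> CLOSED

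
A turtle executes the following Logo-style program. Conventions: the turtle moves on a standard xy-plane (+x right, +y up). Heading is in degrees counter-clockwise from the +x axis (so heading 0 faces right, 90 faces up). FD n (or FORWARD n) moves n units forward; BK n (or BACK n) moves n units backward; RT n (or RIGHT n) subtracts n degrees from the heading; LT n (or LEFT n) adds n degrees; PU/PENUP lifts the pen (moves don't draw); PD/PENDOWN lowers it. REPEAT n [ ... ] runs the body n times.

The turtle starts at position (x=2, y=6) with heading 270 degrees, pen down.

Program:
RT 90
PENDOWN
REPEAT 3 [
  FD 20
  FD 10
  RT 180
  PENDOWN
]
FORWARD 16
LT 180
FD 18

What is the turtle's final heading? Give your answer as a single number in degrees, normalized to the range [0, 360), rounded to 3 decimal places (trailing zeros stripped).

Executing turtle program step by step:
Start: pos=(2,6), heading=270, pen down
RT 90: heading 270 -> 180
PD: pen down
REPEAT 3 [
  -- iteration 1/3 --
  FD 20: (2,6) -> (-18,6) [heading=180, draw]
  FD 10: (-18,6) -> (-28,6) [heading=180, draw]
  RT 180: heading 180 -> 0
  PD: pen down
  -- iteration 2/3 --
  FD 20: (-28,6) -> (-8,6) [heading=0, draw]
  FD 10: (-8,6) -> (2,6) [heading=0, draw]
  RT 180: heading 0 -> 180
  PD: pen down
  -- iteration 3/3 --
  FD 20: (2,6) -> (-18,6) [heading=180, draw]
  FD 10: (-18,6) -> (-28,6) [heading=180, draw]
  RT 180: heading 180 -> 0
  PD: pen down
]
FD 16: (-28,6) -> (-12,6) [heading=0, draw]
LT 180: heading 0 -> 180
FD 18: (-12,6) -> (-30,6) [heading=180, draw]
Final: pos=(-30,6), heading=180, 8 segment(s) drawn

Answer: 180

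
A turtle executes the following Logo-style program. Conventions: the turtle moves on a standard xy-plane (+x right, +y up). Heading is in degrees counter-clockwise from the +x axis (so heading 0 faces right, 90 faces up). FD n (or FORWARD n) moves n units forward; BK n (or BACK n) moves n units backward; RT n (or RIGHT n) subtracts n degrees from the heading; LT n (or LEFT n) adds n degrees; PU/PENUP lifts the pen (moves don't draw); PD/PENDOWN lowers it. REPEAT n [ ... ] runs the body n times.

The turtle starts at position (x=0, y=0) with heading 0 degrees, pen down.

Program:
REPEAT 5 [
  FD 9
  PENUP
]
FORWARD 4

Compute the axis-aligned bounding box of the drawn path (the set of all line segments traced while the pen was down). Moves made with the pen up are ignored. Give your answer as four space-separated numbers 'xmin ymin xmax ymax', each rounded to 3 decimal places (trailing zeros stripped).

Executing turtle program step by step:
Start: pos=(0,0), heading=0, pen down
REPEAT 5 [
  -- iteration 1/5 --
  FD 9: (0,0) -> (9,0) [heading=0, draw]
  PU: pen up
  -- iteration 2/5 --
  FD 9: (9,0) -> (18,0) [heading=0, move]
  PU: pen up
  -- iteration 3/5 --
  FD 9: (18,0) -> (27,0) [heading=0, move]
  PU: pen up
  -- iteration 4/5 --
  FD 9: (27,0) -> (36,0) [heading=0, move]
  PU: pen up
  -- iteration 5/5 --
  FD 9: (36,0) -> (45,0) [heading=0, move]
  PU: pen up
]
FD 4: (45,0) -> (49,0) [heading=0, move]
Final: pos=(49,0), heading=0, 1 segment(s) drawn

Segment endpoints: x in {0, 9}, y in {0}
xmin=0, ymin=0, xmax=9, ymax=0

Answer: 0 0 9 0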